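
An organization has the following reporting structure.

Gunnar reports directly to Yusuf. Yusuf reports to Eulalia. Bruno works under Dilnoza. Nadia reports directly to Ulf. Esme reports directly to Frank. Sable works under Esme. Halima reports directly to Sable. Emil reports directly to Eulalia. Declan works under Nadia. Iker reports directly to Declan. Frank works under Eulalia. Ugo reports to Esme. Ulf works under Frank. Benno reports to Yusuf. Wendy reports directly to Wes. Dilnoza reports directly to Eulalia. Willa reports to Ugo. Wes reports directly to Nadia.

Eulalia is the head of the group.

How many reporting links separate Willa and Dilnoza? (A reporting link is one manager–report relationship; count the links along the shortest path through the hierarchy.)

Willa is 4 levels below Eulalia, and Dilnoza is 1 level below Eulalia (their lowest common manager). The shortest path runs up from Willa to Eulalia and back down to Dilnoza: 4 + 1 = 5 links.

5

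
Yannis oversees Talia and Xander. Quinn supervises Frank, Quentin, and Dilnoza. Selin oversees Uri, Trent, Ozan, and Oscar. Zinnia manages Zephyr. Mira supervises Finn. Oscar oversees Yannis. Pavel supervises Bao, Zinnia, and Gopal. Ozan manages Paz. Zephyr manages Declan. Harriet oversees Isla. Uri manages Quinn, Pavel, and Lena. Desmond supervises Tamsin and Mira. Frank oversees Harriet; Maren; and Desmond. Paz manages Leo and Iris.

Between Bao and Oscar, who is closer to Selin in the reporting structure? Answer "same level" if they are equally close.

Oscar

Bao is 3 levels below Selin; Oscar is 1. Oscar is higher.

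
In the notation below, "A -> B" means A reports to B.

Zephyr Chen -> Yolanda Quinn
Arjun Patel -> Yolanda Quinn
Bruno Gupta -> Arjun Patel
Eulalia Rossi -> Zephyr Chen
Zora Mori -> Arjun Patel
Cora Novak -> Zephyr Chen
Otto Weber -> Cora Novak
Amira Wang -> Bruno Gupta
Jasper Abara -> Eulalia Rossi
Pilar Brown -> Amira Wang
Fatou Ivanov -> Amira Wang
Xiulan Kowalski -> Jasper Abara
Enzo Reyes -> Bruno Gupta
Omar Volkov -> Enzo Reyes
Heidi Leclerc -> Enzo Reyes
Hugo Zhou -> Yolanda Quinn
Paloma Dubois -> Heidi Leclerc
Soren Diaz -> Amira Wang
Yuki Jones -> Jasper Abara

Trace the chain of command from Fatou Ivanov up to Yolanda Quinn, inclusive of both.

Fatou Ivanov -> Amira Wang -> Bruno Gupta -> Arjun Patel -> Yolanda Quinn

Fatou Ivanov reports to Amira Wang. Amira Wang reports to Bruno Gupta. Bruno Gupta reports to Arjun Patel. Arjun Patel reports to Yolanda Quinn. Yolanda Quinn is at the top.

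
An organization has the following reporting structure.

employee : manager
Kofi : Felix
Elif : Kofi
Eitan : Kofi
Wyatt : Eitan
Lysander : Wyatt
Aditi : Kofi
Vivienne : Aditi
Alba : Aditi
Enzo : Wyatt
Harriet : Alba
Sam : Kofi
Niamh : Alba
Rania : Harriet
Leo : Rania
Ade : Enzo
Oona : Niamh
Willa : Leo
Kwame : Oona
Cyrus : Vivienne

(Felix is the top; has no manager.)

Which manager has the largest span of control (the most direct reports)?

Kofi

Direct-report counts: Felix has 1; Kofi has 4; Aditi has 2; Alba has 2; Niamh has 1; Oona has 1; Harriet has 1; Rania has 1; Leo has 1; Vivienne has 1; Eitan has 1; Wyatt has 2; Enzo has 1. The largest is 4, held by Kofi.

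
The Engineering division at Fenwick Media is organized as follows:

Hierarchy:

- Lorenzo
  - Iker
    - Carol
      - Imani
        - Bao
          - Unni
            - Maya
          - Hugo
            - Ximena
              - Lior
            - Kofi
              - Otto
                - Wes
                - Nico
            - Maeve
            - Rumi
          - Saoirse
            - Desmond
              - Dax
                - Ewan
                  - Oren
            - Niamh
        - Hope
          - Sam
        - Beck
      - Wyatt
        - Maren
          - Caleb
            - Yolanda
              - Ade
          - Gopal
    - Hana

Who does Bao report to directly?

Bao reports directly to Imani.

Imani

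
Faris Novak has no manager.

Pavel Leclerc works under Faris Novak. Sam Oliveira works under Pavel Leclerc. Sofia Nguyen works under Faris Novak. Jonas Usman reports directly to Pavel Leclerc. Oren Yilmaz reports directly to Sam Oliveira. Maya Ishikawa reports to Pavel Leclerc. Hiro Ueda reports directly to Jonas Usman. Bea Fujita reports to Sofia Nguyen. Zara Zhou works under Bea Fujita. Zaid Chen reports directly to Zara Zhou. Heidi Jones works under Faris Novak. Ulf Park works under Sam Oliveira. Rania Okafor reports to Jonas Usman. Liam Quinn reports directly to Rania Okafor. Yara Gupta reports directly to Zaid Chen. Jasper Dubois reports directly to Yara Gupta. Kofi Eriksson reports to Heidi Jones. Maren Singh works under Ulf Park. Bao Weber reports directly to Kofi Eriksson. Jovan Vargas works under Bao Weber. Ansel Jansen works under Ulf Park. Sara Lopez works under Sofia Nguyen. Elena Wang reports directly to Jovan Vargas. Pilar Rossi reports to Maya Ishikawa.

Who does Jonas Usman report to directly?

Jonas Usman reports directly to Pavel Leclerc.

Pavel Leclerc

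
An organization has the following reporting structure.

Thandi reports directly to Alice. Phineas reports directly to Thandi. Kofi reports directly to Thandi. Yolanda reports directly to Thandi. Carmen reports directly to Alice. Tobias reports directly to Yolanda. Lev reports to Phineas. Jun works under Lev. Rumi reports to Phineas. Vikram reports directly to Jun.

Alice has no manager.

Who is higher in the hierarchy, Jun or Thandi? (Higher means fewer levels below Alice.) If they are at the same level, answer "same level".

Thandi

Jun is 4 levels below Alice; Thandi is 1. Thandi is higher.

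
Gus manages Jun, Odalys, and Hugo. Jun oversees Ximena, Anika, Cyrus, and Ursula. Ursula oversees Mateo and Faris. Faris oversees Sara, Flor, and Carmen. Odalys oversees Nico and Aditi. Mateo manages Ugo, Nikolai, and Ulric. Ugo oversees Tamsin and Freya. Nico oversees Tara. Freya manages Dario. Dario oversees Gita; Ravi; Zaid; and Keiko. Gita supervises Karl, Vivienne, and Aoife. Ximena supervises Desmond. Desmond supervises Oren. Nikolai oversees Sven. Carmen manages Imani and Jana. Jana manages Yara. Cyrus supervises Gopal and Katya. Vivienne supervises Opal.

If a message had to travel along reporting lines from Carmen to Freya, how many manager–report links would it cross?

Carmen is 2 levels below Ursula, and Freya is 3 levels below Ursula (their lowest common manager). The shortest path runs up from Carmen to Ursula and back down to Freya: 2 + 3 = 5 links.

5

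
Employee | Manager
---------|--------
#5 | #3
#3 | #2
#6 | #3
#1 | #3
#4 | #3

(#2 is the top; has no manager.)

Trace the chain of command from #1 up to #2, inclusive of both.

#1 reports to #3. #3 reports to #2. #2 is at the top.

#1 -> #3 -> #2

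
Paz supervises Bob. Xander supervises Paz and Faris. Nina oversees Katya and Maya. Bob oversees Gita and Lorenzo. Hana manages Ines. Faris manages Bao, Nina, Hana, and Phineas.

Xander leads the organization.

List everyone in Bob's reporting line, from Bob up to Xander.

Bob -> Paz -> Xander

Bob reports to Paz. Paz reports to Xander. Xander is at the top.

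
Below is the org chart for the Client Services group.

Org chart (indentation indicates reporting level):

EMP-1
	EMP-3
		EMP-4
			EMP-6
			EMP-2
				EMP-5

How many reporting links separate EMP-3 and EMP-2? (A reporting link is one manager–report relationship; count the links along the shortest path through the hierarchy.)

EMP-2 is in EMP-3's organization: the chain from EMP-2 up to EMP-3 is EMP-2 → EMP-4 → EMP-3, which is 2 links.

2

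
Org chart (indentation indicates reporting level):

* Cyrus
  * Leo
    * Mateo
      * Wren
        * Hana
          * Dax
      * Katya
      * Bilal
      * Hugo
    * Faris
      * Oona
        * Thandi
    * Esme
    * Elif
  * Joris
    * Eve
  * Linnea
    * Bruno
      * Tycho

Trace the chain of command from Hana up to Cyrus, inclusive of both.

Hana -> Wren -> Mateo -> Leo -> Cyrus

Hana reports to Wren. Wren reports to Mateo. Mateo reports to Leo. Leo reports to Cyrus. Cyrus is at the top.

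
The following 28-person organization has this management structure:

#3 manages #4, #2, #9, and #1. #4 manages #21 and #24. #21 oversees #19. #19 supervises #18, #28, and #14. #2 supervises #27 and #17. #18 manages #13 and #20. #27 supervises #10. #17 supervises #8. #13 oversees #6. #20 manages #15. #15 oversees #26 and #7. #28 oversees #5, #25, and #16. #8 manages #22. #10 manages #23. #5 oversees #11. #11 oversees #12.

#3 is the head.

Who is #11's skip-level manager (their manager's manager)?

#28

#11 reports to #5, and #5 reports to #28. So #11's skip-level manager is #28.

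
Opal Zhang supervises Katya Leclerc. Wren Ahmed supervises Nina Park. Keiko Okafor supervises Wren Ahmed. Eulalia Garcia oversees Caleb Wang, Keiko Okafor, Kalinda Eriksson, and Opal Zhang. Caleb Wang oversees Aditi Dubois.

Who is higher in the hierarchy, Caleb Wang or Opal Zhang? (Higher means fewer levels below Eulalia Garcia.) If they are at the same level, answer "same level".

same level

Both Caleb Wang and Opal Zhang are 1 level below Eulalia Garcia.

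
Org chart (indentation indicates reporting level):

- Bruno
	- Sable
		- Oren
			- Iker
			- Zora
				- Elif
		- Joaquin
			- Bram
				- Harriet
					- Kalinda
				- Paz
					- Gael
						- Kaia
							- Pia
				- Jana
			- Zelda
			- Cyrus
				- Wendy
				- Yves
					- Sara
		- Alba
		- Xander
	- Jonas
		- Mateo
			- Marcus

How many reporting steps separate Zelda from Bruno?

Chain from Zelda up to Bruno: Zelda → Joaquin → Sable → Bruno. That is 3 steps up, so Zelda is 3 levels below Bruno.

3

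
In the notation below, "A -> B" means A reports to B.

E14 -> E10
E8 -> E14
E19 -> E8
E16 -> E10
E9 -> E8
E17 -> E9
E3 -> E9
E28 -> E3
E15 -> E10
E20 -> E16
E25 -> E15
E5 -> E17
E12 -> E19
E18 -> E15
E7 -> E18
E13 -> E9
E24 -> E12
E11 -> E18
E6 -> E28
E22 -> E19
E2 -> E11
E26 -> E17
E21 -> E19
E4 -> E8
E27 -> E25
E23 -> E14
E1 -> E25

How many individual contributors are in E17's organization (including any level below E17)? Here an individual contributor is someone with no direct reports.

2

The people in E17's organization with no one reporting to them are E26, E5. That is 2.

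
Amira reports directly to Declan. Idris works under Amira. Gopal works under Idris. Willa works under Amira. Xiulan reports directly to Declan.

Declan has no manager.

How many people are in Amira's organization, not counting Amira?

3

Amira directly manages Idris, Willa. Under Idris: Gopal (1). Willa has no reports. So Amira's organization is 2 direct reports plus everyone under them: 2 + 1 = 3.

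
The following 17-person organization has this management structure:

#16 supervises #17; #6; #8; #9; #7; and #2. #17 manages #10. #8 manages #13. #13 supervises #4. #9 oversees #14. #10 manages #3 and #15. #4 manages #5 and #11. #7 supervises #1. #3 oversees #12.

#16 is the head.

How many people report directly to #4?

#4 directly manages #5, #11. That is 2 direct reports.

2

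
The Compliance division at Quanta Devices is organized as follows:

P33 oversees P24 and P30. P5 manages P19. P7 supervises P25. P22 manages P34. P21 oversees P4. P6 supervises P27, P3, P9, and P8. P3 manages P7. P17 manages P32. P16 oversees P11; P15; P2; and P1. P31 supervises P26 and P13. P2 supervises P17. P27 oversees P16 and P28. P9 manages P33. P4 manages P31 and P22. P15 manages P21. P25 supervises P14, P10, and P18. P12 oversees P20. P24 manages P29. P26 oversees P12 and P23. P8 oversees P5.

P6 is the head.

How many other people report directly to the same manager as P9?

3

P9 reports to P6. P6's other direct reports are P27, P3, P8 — 3 peers.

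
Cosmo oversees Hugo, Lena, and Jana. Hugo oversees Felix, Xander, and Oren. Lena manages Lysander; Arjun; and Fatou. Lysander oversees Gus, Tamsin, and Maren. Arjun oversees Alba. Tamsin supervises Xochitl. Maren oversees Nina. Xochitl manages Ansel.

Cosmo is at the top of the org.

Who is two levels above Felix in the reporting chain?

Cosmo

Felix reports to Hugo, and Hugo reports to Cosmo. So Felix's skip-level manager is Cosmo.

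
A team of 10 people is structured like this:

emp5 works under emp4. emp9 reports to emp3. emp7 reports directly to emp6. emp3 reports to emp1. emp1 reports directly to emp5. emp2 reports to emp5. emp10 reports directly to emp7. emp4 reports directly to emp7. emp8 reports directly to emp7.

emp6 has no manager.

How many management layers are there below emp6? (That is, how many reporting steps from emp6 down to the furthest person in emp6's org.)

The longest chain under emp6 runs emp6 → emp7 → emp4 → emp5 → emp1 → emp3 → emp9, which is 6 levels below emp6.

6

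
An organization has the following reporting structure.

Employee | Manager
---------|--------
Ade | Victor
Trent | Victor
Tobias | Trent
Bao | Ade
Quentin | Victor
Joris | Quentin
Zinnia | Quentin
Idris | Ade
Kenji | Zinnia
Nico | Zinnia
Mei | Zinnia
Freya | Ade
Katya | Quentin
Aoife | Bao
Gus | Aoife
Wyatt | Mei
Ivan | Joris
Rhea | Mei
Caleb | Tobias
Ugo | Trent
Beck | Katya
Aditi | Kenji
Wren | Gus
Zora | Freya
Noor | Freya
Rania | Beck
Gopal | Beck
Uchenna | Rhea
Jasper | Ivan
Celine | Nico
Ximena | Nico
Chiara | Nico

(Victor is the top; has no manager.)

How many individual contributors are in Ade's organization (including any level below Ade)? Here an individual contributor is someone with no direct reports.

4

The people in Ade's organization with no one reporting to them are Noor, Zora, Idris, Wren. That is 4.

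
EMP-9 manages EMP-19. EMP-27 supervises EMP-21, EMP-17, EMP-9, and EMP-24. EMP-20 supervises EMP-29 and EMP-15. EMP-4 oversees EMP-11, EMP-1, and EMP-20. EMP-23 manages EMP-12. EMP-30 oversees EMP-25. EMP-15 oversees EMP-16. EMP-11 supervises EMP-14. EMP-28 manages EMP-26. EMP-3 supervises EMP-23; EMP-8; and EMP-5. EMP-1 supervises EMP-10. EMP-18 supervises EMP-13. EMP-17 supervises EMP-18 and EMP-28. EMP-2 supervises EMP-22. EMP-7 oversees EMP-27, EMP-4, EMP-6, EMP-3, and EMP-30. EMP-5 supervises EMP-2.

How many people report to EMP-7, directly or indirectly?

29

EMP-7 directly manages EMP-4, EMP-27, EMP-30, EMP-3, EMP-6. Under EMP-4: EMP-11, EMP-14, EMP-20, EMP-29, EMP-15, EMP-16, EMP-1, EMP-10 (8). Under EMP-27: EMP-24, EMP-9, EMP-19, EMP-17, EMP-28, EMP-26, EMP-18, EMP-13, EMP-21 (9). Under EMP-30: EMP-25 (1). Under EMP-3: EMP-8, EMP-5, EMP-2, EMP-22, EMP-23, EMP-12 (6). EMP-6 has no reports. So EMP-7's organization is 5 direct reports plus everyone under them: 9 + 10 + 2 + 7 + 1 = 29.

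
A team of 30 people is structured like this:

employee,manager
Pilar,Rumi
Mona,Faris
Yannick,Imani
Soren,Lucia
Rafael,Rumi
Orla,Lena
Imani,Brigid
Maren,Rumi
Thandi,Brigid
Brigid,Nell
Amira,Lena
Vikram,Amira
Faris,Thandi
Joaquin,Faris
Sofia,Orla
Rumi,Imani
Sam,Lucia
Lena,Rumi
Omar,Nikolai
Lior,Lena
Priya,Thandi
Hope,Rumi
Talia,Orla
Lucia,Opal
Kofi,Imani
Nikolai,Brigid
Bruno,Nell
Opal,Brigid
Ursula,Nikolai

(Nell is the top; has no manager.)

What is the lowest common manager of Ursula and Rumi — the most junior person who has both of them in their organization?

Ursula's chain of managers is Nikolai, Brigid, Nell. Rumi's chain of managers is Imani, Brigid, Nell. The first manager that appears in both chains is Brigid.

Brigid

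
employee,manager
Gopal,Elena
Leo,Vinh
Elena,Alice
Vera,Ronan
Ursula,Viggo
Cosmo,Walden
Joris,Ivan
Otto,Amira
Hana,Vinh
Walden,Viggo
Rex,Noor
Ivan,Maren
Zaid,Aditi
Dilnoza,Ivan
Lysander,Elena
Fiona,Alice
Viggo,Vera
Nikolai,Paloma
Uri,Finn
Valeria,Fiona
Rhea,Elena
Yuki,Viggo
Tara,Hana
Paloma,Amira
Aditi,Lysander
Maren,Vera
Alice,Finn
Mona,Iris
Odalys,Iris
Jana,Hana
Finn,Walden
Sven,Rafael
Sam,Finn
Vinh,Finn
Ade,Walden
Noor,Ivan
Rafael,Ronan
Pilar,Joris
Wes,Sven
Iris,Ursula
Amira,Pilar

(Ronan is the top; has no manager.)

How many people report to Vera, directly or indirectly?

Vera directly manages Viggo, Maren. Under Viggo: Yuki, Ursula, Iris, Odalys, Mona, Walden, Ade, Cosmo, Finn, Uri, Sam, Alice, Fiona, Valeria, Elena, Rhea, Gopal, Lysander, Aditi, Zaid, Vinh, Leo, Hana, Jana, Tara (25). Under Maren: Ivan, Dilnoza, Noor, Rex, Joris, Pilar, Amira, Otto, Paloma, Nikolai (10). So Vera's organization is 2 direct reports plus everyone under them: 26 + 11 = 37.

37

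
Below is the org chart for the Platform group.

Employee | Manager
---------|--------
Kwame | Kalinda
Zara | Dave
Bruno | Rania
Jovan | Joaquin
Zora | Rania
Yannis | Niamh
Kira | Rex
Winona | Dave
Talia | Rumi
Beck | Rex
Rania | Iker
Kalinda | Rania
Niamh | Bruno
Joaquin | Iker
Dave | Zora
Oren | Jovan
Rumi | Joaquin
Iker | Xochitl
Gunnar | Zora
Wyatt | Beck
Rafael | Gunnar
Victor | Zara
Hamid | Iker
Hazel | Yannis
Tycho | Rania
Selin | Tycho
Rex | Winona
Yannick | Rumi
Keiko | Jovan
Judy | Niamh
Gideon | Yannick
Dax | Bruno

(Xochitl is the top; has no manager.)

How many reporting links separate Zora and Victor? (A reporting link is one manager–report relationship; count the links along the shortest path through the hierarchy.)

Victor is in Zora's organization: the chain from Victor up to Zora is Victor → Zara → Dave → Zora, which is 3 links.

3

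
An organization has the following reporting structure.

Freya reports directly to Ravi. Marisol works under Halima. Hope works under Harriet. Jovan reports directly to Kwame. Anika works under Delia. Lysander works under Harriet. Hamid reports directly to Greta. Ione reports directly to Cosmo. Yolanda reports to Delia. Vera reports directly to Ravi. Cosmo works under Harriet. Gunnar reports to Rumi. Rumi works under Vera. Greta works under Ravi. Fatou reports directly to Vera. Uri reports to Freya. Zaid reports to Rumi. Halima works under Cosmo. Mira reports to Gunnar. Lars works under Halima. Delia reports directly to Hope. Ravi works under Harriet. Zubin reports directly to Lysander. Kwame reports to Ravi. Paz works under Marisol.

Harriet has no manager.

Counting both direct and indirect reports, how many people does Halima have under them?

3

Halima directly manages Lars, Marisol. Lars has no reports. Under Marisol: Paz (1). So Halima's organization is 2 direct reports plus everyone under them: 1 + 2 = 3.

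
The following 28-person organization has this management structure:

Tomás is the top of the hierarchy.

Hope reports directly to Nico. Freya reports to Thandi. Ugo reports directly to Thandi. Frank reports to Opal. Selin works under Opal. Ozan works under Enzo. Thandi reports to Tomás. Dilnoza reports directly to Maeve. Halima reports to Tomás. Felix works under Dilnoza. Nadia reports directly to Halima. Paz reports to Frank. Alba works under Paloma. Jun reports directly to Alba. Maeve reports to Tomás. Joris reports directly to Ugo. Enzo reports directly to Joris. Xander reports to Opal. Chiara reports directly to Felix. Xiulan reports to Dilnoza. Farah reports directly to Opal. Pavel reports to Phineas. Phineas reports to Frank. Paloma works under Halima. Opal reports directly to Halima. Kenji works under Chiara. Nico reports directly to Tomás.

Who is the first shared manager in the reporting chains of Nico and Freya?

Nico's chain of managers is Tomás. Freya's chain of managers is Thandi, Tomás. The first manager that appears in both chains is Tomás.

Tomás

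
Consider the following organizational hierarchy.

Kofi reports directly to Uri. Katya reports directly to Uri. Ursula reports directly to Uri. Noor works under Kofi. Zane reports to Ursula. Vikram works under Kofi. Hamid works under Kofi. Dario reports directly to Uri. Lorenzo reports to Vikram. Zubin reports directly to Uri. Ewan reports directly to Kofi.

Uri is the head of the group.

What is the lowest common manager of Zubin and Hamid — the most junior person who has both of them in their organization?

Uri

Zubin's chain of managers is Uri. Hamid's chain of managers is Kofi, Uri. The first manager that appears in both chains is Uri.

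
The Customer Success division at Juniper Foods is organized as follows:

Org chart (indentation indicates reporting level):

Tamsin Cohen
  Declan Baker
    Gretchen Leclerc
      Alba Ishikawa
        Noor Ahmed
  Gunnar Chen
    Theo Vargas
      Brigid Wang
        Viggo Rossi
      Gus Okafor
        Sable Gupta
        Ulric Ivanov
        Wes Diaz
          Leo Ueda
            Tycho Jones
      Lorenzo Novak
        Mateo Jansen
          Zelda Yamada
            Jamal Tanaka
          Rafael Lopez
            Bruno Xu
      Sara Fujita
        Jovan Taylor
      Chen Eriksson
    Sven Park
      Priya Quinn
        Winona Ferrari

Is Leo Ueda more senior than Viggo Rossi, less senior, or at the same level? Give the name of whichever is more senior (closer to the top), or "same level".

Viggo Rossi

Leo Ueda is 5 levels below Tamsin Cohen; Viggo Rossi is 4. Viggo Rossi is higher.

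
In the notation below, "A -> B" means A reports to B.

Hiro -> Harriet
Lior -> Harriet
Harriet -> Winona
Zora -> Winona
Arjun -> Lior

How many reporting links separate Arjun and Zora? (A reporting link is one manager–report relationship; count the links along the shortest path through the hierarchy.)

Arjun is 3 levels below Winona, and Zora is 1 level below Winona (their lowest common manager). The shortest path runs up from Arjun to Winona and back down to Zora: 3 + 1 = 4 links.

4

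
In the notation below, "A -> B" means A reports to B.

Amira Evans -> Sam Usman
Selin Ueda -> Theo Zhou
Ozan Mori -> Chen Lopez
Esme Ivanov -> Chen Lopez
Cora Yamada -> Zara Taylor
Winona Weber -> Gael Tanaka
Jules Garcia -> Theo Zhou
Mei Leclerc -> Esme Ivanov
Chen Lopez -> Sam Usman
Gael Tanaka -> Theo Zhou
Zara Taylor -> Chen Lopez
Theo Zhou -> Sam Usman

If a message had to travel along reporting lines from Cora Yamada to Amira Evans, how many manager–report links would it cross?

Cora Yamada is 3 levels below Sam Usman, and Amira Evans is 1 level below Sam Usman (their lowest common manager). The shortest path runs up from Cora Yamada to Sam Usman and back down to Amira Evans: 3 + 1 = 4 links.

4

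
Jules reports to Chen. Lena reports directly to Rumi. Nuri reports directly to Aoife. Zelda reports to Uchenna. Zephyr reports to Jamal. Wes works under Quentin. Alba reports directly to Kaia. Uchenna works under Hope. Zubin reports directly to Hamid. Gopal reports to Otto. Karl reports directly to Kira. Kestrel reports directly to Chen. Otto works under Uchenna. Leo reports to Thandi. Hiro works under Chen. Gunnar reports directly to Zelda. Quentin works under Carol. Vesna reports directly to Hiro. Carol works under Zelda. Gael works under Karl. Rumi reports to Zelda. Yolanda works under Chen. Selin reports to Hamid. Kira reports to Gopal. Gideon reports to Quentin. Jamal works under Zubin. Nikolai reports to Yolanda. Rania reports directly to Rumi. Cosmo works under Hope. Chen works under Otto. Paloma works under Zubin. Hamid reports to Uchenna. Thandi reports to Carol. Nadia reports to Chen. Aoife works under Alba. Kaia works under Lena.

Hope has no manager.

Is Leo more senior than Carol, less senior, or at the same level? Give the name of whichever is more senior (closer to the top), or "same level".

Carol

Leo is 5 levels below Hope; Carol is 3. Carol is higher.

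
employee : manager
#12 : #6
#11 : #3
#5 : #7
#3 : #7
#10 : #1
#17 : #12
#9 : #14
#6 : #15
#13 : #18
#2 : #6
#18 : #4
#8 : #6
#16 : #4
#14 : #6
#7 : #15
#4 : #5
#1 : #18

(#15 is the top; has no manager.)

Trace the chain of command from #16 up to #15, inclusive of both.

#16 reports to #4. #4 reports to #5. #5 reports to #7. #7 reports to #15. #15 is at the top.

#16 -> #4 -> #5 -> #7 -> #15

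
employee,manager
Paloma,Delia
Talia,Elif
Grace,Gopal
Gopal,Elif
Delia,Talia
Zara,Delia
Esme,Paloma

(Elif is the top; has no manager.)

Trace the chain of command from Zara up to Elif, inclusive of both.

Zara reports to Delia. Delia reports to Talia. Talia reports to Elif. Elif is at the top.

Zara -> Delia -> Talia -> Elif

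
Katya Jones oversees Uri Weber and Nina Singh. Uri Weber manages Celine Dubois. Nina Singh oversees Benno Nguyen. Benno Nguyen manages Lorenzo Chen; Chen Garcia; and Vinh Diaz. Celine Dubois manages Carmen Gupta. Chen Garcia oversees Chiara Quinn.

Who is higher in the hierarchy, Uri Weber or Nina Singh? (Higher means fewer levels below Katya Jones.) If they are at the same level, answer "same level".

same level

Both Uri Weber and Nina Singh are 1 level below Katya Jones.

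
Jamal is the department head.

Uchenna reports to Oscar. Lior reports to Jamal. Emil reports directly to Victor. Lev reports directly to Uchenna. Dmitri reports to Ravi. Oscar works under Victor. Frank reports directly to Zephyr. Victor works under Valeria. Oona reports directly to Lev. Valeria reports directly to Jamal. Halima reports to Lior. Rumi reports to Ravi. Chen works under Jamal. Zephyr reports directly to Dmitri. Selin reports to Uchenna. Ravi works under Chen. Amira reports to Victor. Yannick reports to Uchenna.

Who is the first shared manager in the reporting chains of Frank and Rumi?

Frank's chain of managers is Zephyr, Dmitri, Ravi, Chen, Jamal. Rumi's chain of managers is Ravi, Chen, Jamal. The first manager that appears in both chains is Ravi.

Ravi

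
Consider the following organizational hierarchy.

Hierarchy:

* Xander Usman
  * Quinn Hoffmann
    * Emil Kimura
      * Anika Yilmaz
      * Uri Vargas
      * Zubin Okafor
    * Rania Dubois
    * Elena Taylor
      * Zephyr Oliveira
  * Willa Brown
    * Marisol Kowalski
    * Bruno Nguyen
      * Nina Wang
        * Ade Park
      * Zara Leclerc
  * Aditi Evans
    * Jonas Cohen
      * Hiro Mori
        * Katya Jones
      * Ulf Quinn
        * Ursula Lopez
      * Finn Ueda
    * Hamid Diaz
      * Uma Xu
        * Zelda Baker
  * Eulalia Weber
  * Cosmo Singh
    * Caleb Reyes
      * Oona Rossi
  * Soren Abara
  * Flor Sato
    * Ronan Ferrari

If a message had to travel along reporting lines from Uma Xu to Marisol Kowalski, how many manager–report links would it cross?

Uma Xu is 3 levels below Xander Usman, and Marisol Kowalski is 2 levels below Xander Usman (their lowest common manager). The shortest path runs up from Uma Xu to Xander Usman and back down to Marisol Kowalski: 3 + 2 = 5 links.

5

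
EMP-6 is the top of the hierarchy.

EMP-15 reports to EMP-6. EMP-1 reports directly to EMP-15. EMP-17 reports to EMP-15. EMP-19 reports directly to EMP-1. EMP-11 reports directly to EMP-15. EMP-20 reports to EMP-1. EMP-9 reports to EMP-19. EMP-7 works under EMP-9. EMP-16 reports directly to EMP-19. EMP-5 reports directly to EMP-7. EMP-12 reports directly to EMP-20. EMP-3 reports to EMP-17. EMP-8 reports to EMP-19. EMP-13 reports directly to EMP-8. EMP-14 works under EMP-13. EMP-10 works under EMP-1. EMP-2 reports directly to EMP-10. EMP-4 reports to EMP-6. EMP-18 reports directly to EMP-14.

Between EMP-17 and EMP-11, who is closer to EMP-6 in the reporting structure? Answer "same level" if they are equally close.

Both EMP-17 and EMP-11 are 2 levels below EMP-6.

same level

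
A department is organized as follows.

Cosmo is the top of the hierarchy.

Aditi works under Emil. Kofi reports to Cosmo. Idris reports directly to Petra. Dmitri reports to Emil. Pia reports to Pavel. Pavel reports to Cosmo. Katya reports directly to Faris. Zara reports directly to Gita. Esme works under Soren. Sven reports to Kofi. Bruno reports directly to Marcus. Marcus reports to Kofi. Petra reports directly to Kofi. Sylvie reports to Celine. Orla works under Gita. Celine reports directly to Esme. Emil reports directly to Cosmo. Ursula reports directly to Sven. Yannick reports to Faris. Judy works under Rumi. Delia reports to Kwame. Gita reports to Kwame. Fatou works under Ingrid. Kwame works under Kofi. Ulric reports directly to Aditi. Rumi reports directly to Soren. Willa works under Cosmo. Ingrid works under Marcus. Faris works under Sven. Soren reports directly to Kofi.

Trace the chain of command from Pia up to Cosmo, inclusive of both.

Pia -> Pavel -> Cosmo

Pia reports to Pavel. Pavel reports to Cosmo. Cosmo is at the top.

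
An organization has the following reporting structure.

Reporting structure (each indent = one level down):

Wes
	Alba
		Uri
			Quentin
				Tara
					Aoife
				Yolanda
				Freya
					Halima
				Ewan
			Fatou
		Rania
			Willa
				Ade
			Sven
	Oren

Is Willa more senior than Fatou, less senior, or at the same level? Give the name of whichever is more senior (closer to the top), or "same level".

Both Willa and Fatou are 3 levels below Wes.

same level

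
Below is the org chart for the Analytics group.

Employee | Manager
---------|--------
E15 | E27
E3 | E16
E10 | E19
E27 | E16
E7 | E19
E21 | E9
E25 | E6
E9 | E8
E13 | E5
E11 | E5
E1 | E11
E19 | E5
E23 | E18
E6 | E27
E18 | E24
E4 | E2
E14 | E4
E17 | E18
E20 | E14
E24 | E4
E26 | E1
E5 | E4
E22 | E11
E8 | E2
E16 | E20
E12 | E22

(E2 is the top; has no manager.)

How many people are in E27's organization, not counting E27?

E27 directly manages E6, E15. Under E6: E25 (1). E15 has no reports. So E27's organization is 2 direct reports plus everyone under them: 2 + 1 = 3.

3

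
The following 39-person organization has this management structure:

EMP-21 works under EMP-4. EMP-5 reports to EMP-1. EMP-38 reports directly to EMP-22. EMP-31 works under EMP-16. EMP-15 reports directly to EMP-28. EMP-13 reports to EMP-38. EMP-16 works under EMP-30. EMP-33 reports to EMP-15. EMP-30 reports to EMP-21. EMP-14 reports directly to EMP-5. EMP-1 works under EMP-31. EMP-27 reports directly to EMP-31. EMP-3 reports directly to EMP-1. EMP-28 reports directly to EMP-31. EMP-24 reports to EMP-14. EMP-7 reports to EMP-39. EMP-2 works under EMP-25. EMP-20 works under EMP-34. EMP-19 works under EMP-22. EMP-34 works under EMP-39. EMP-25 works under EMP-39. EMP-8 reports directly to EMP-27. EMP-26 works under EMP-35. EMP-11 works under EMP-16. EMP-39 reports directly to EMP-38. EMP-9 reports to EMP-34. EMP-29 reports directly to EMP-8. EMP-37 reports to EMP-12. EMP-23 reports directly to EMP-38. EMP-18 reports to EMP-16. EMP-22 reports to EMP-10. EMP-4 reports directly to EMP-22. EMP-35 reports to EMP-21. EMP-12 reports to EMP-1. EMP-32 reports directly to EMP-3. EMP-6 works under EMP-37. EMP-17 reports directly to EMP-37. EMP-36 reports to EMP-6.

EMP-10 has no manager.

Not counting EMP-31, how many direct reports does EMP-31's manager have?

EMP-31 reports to EMP-16. EMP-16's other direct reports are EMP-11, EMP-18 — 2 peers.

2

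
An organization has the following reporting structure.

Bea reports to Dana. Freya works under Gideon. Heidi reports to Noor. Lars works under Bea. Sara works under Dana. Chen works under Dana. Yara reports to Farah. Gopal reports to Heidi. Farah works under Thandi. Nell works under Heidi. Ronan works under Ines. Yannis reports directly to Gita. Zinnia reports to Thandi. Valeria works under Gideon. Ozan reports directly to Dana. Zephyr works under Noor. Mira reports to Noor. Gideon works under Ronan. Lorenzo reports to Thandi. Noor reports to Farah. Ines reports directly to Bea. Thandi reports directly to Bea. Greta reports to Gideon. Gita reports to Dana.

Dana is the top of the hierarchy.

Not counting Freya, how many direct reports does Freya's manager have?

Freya reports to Gideon. Gideon's other direct reports are Greta, Valeria — 2 peers.

2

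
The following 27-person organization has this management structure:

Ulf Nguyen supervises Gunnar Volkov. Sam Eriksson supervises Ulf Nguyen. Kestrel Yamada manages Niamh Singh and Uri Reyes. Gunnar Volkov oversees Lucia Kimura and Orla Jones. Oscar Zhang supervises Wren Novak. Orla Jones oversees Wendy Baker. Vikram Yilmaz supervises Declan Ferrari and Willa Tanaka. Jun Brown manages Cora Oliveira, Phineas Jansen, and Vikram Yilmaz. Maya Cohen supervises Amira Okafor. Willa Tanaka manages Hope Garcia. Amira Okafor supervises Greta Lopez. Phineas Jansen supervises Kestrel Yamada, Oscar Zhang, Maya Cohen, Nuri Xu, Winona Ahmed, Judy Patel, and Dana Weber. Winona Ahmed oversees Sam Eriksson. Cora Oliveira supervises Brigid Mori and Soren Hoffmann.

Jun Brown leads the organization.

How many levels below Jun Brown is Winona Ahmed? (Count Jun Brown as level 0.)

2

Chain from Winona Ahmed up to Jun Brown: Winona Ahmed → Phineas Jansen → Jun Brown. That is 2 steps up, so Winona Ahmed is 2 levels below Jun Brown.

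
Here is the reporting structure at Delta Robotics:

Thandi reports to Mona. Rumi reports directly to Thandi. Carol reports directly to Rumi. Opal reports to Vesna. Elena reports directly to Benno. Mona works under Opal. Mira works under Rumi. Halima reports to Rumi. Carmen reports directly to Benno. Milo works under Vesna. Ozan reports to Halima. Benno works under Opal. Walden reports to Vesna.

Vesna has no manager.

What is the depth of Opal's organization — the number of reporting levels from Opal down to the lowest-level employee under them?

5

The longest chain under Opal runs Opal → Mona → Thandi → Rumi → Halima → Ozan, which is 5 levels below Opal.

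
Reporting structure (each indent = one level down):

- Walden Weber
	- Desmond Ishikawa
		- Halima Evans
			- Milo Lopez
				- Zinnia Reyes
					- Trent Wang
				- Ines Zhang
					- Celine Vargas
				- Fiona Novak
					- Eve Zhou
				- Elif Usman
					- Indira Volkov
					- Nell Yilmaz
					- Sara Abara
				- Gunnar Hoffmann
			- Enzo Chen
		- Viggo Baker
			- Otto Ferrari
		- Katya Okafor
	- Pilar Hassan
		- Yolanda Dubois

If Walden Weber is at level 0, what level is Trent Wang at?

Chain from Trent Wang up to Walden Weber: Trent Wang → Zinnia Reyes → Milo Lopez → Halima Evans → Desmond Ishikawa → Walden Weber. That is 5 steps up, so Trent Wang is 5 levels below Walden Weber.

5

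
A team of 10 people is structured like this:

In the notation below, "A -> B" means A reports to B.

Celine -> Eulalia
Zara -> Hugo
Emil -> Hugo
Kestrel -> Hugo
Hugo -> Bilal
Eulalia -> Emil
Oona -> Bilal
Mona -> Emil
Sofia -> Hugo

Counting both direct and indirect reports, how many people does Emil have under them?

Emil directly manages Mona, Eulalia. Mona has no reports. Under Eulalia: Celine (1). So Emil's organization is 2 direct reports plus everyone under them: 1 + 2 = 3.

3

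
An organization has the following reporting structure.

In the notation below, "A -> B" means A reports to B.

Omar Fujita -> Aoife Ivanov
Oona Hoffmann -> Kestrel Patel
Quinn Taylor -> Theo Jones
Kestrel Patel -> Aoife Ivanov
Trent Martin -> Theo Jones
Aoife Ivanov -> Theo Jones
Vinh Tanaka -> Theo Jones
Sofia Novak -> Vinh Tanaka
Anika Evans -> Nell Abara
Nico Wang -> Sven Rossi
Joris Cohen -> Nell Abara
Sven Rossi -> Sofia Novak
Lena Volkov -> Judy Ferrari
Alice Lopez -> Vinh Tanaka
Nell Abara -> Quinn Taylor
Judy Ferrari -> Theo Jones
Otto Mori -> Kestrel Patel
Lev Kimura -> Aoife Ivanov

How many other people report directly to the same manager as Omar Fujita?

2

Omar Fujita reports to Aoife Ivanov. Aoife Ivanov's other direct reports are Kestrel Patel, Lev Kimura — 2 peers.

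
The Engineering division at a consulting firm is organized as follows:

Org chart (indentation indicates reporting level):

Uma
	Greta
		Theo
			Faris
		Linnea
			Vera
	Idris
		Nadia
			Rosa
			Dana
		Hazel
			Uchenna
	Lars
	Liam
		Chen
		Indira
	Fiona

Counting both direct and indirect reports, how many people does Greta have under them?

4

Greta directly manages Theo, Linnea. Under Theo: Faris (1). Under Linnea: Vera (1). So Greta's organization is 2 direct reports plus everyone under them: 2 + 2 = 4.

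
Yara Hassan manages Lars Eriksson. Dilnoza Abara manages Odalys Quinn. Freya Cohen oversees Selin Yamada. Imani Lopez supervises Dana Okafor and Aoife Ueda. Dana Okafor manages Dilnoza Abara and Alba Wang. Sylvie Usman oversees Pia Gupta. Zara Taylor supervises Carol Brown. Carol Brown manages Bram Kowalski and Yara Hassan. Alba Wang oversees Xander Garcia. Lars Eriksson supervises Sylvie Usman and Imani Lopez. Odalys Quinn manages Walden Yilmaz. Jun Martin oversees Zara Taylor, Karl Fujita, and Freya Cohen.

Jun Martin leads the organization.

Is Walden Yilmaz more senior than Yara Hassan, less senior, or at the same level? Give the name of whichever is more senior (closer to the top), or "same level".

Yara Hassan

Walden Yilmaz is 9 levels below Jun Martin; Yara Hassan is 3. Yara Hassan is higher.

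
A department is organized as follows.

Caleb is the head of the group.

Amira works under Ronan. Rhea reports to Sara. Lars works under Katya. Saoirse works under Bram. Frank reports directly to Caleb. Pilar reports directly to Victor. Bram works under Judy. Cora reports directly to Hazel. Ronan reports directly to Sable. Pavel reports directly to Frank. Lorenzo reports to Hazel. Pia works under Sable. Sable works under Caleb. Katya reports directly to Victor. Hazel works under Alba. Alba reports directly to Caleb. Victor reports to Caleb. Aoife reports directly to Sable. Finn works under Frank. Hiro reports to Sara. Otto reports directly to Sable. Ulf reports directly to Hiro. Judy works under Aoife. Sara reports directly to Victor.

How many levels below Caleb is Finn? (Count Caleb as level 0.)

2

Chain from Finn up to Caleb: Finn → Frank → Caleb. That is 2 steps up, so Finn is 2 levels below Caleb.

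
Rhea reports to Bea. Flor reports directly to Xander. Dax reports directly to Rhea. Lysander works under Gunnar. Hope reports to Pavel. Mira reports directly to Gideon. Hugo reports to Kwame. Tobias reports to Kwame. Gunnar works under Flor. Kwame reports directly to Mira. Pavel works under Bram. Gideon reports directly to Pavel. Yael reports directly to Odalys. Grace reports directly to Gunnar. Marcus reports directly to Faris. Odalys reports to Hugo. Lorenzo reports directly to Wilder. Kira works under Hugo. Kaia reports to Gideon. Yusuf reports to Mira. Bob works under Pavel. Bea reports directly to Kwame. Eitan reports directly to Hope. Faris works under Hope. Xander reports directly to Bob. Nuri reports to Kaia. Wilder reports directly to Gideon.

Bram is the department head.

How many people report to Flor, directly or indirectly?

3

Flor directly manages Gunnar. Under Gunnar: Grace, Lysander (2). That's 3 in total.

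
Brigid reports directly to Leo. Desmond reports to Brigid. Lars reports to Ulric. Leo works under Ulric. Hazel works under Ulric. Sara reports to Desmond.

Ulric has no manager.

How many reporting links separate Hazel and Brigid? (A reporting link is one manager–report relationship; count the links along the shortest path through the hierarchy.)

3

Hazel is 1 level below Ulric, and Brigid is 2 levels below Ulric (their lowest common manager). The shortest path runs up from Hazel to Ulric and back down to Brigid: 1 + 2 = 3 links.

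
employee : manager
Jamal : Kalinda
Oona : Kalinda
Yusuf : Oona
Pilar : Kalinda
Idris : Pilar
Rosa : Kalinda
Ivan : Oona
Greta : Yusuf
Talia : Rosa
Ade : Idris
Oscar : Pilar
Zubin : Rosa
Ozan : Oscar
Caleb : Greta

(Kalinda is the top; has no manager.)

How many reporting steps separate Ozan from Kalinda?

3

Chain from Ozan up to Kalinda: Ozan → Oscar → Pilar → Kalinda. That is 3 steps up, so Ozan is 3 levels below Kalinda.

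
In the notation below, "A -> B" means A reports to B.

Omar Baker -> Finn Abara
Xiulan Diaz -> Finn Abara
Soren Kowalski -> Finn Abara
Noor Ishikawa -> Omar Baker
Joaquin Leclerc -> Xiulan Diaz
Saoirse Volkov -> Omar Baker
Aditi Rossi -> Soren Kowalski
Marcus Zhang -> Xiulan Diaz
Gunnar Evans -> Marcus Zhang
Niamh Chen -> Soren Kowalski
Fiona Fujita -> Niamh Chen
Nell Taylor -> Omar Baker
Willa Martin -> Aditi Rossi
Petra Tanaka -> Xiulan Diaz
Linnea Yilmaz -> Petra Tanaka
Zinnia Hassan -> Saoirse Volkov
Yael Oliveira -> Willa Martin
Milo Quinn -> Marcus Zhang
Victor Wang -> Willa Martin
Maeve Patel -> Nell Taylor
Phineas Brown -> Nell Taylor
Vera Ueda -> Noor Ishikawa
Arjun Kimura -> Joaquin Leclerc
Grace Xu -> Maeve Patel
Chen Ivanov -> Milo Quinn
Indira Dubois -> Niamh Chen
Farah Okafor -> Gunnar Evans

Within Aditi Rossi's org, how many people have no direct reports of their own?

2

The people in Aditi Rossi's organization with no one reporting to them are Victor Wang, Yael Oliveira. That is 2.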